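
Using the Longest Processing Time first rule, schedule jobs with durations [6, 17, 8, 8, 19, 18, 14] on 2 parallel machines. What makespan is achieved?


Sort jobs in decreasing order (LPT): [19, 18, 17, 14, 8, 8, 6]
Assign each job to the least loaded machine:
  Machine 1: jobs [19, 14, 8, 6], load = 47
  Machine 2: jobs [18, 17, 8], load = 43
Makespan = max load = 47

47


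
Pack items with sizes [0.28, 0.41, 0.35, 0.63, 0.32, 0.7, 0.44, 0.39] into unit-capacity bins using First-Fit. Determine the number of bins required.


Place items sequentially using First-Fit:
  Item 0.28 -> new Bin 1
  Item 0.41 -> Bin 1 (now 0.69)
  Item 0.35 -> new Bin 2
  Item 0.63 -> Bin 2 (now 0.98)
  Item 0.32 -> new Bin 3
  Item 0.7 -> new Bin 4
  Item 0.44 -> Bin 3 (now 0.76)
  Item 0.39 -> new Bin 5
Total bins used = 5

5


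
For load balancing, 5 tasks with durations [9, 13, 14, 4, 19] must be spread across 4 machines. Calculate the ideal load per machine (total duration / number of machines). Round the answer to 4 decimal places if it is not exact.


Total processing time = 9 + 13 + 14 + 4 + 19 = 59
Number of machines = 4
Ideal balanced load = 59 / 4 = 14.75

14.75


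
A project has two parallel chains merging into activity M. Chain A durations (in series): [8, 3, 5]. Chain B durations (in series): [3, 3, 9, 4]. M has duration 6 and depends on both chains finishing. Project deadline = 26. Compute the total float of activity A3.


Forward pass: ES(A3) = sum of predecessors on chain A = 11
EF = ES + duration = 11 + 5 = 16
Backward pass: LF(M) = deadline = 26; LS(M) = 26 - 6 = 20
LF(A3) = LS(M) - sum(successors on chain A) = 20 - 0 = 20
LS = LF - duration = 20 - 5 = 15
Total float = LS - ES = 15 - 11 = 4

4


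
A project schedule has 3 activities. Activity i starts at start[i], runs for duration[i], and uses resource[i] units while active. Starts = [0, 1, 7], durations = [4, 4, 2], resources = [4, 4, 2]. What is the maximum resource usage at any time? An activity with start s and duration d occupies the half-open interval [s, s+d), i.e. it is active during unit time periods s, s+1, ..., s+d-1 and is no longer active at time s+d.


Each activity i is active on [start_i, start_i + duration_i).
Compute total resource usage per time slot:
  t=0: active resources = [4], total = 4
  t=1: active resources = [4, 4], total = 8
  t=2: active resources = [4, 4], total = 8
  t=3: active resources = [4, 4], total = 8
  t=4: active resources = [4], total = 4
  t=5: active resources = [], total = 0
  t=6: active resources = [], total = 0
  t=7: active resources = [2], total = 2
  t=8: active resources = [2], total = 2
Peak resource demand = 8

8


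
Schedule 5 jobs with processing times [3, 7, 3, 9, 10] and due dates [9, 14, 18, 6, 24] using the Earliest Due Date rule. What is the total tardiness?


Sort by due date (EDD order): [(9, 6), (3, 9), (7, 14), (3, 18), (10, 24)]
Compute completion times and tardiness:
  Job 1: p=9, d=6, C=9, tardiness=max(0,9-6)=3
  Job 2: p=3, d=9, C=12, tardiness=max(0,12-9)=3
  Job 3: p=7, d=14, C=19, tardiness=max(0,19-14)=5
  Job 4: p=3, d=18, C=22, tardiness=max(0,22-18)=4
  Job 5: p=10, d=24, C=32, tardiness=max(0,32-24)=8
Total tardiness = 23

23


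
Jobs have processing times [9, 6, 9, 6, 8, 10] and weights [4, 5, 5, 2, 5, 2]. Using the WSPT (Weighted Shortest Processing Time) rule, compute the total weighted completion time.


Compute p/w ratios and sort ascending (WSPT): [(6, 5), (8, 5), (9, 5), (9, 4), (6, 2), (10, 2)]
Compute weighted completion times:
  Job (p=6,w=5): C=6, w*C=5*6=30
  Job (p=8,w=5): C=14, w*C=5*14=70
  Job (p=9,w=5): C=23, w*C=5*23=115
  Job (p=9,w=4): C=32, w*C=4*32=128
  Job (p=6,w=2): C=38, w*C=2*38=76
  Job (p=10,w=2): C=48, w*C=2*48=96
Total weighted completion time = 515

515


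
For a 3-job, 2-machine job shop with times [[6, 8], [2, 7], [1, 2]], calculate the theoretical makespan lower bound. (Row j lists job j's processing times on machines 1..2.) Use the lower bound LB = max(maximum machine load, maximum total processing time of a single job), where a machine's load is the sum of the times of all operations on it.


Machine loads:
  Machine 1: 6 + 2 + 1 = 9
  Machine 2: 8 + 7 + 2 = 17
Max machine load = 17
Job totals:
  Job 1: 14
  Job 2: 9
  Job 3: 3
Max job total = 14
Lower bound = max(17, 14) = 17

17


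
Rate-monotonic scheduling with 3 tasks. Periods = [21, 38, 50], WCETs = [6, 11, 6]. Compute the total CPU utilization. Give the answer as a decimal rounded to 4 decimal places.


Compute individual utilizations (exact fractions):
  Task 1: C/T = 6/21 = 2/7 (approx. 0.2857)
  Task 2: C/T = 11/38 (approx. 0.2895)
  Task 3: C/T = 6/50 = 3/25 (approx. 0.12)
Total utilization U = 2/7 + 11/38 + 3/25 = 4623/6650
Rounded to 4 decimal places: U = 0.6952
RM (Liu & Layland) bound for 3 tasks = 0.779763; compare with U = 4623/6650 (approx. 0.695188)
U <= bound, so schedulable by RM sufficient condition.

0.6952


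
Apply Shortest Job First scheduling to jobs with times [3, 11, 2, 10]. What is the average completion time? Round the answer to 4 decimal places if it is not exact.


SJF order (ascending): [2, 3, 10, 11]
Completion times:
  Job 1: burst=2, C=2
  Job 2: burst=3, C=5
  Job 3: burst=10, C=15
  Job 4: burst=11, C=26
Average completion = 48/4 = 12.0

12.0


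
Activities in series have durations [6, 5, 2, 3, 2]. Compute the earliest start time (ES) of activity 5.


Activity 5 starts after activities 1 through 4 complete.
Predecessor durations: [6, 5, 2, 3]
ES = 6 + 5 + 2 + 3 = 16

16


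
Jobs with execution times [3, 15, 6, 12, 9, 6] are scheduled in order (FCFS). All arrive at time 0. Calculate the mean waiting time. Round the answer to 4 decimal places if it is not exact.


FCFS order (as given): [3, 15, 6, 12, 9, 6]
Waiting times:
  Job 1: wait = 0
  Job 2: wait = 3
  Job 3: wait = 18
  Job 4: wait = 24
  Job 5: wait = 36
  Job 6: wait = 45
Sum of waiting times = 126
Average waiting time = 126/6 = 21.0

21.0


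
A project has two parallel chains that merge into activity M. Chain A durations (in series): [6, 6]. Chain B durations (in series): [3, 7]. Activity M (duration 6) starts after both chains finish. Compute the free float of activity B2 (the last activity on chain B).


ES(B2) = sum of predecessors on chain B = 3
EF(B2) = ES + duration = 3 + 7 = 10
Successor of B2 is M. ES(M) = max(sum(A), sum(B)) = max(12, 10) = 12
Free float = ES(successor) - EF(current) = 12 - 10 = 2

2


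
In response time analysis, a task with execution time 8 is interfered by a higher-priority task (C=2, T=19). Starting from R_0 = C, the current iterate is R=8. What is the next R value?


R_next = C + ceil(R_prev / T_hp) * C_hp
ceil(8 / 19) = ceil(0.4211) = 1
Interference = 1 * 2 = 2
R_next = 8 + 2 = 10

10


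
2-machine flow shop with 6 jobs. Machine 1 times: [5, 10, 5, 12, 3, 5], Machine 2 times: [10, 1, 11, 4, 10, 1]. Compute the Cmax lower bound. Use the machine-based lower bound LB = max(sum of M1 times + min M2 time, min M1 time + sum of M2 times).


LB1 = sum(M1 times) + min(M2 times) = 40 + 1 = 41
LB2 = min(M1 times) + sum(M2 times) = 3 + 37 = 40
Lower bound = max(LB1, LB2) = max(41, 40) = 41

41


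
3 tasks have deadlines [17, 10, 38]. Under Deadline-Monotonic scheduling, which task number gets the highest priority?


Sort tasks by relative deadline (ascending):
  Task 2: deadline = 10
  Task 1: deadline = 17
  Task 3: deadline = 38
Priority order (highest first): [2, 1, 3]
Highest priority task = 2

2


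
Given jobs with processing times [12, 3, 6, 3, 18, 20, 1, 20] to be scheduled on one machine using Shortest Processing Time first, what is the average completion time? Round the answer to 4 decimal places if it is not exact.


Sort jobs by processing time (SPT order): [1, 3, 3, 6, 12, 18, 20, 20]
Compute completion times sequentially:
  Job 1: processing = 1, completes at 1
  Job 2: processing = 3, completes at 4
  Job 3: processing = 3, completes at 7
  Job 4: processing = 6, completes at 13
  Job 5: processing = 12, completes at 25
  Job 6: processing = 18, completes at 43
  Job 7: processing = 20, completes at 63
  Job 8: processing = 20, completes at 83
Sum of completion times = 239
Average completion time = 239/8 = 29.875

29.875


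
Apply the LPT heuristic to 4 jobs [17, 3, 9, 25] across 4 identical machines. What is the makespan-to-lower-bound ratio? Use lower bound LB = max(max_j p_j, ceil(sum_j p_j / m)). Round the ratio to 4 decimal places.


LPT order: [25, 17, 9, 3]
Machine loads after assignment: [25, 17, 9, 3]
LPT makespan = 25
Lower bound = max(max_job, ceil(total/4)) = max(25, 14) = 25
Ratio = 25 / 25 = 1.0

1.0


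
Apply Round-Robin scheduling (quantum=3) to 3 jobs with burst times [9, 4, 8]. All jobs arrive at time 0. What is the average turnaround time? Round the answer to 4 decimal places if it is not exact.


Time quantum = 3
Execution trace:
  J1 runs 3 units, time = 3
  J2 runs 3 units, time = 6
  J3 runs 3 units, time = 9
  J1 runs 3 units, time = 12
  J2 runs 1 units, time = 13
  J3 runs 3 units, time = 16
  J1 runs 3 units, time = 19
  J3 runs 2 units, time = 21
Finish times: [19, 13, 21]
Average turnaround = 53/3 = 17.6667

17.6667


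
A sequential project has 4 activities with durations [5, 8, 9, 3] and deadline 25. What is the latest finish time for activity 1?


LF(activity 1) = deadline - sum of successor durations
Successors: activities 2 through 4 with durations [8, 9, 3]
Sum of successor durations = 20
LF = 25 - 20 = 5

5


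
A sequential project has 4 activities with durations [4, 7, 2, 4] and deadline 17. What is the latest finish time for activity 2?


LF(activity 2) = deadline - sum of successor durations
Successors: activities 3 through 4 with durations [2, 4]
Sum of successor durations = 6
LF = 17 - 6 = 11

11


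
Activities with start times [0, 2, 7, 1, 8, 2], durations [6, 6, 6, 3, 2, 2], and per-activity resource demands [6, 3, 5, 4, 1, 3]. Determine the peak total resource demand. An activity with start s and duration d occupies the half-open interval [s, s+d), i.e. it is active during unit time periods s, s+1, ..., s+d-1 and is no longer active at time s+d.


Each activity i is active on [start_i, start_i + duration_i).
Compute total resource usage per time slot:
  t=0: active resources = [6], total = 6
  t=1: active resources = [6, 4], total = 10
  t=2: active resources = [6, 3, 4, 3], total = 16
  t=3: active resources = [6, 3, 4, 3], total = 16
  t=4: active resources = [6, 3], total = 9
  t=5: active resources = [6, 3], total = 9
  t=6: active resources = [3], total = 3
  t=7: active resources = [3, 5], total = 8
  t=8: active resources = [5, 1], total = 6
  t=9: active resources = [5, 1], total = 6
  t=10: active resources = [5], total = 5
  t=11: active resources = [5], total = 5
  t=12: active resources = [5], total = 5
Peak resource demand = 16

16


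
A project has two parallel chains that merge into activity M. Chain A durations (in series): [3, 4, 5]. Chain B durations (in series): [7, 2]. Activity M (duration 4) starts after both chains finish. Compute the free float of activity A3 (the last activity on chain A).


ES(A3) = sum of predecessors on chain A = 7
EF(A3) = ES + duration = 7 + 5 = 12
Successor of A3 is M. ES(M) = max(sum(A), sum(B)) = max(12, 9) = 12
Free float = ES(successor) - EF(current) = 12 - 12 = 0

0


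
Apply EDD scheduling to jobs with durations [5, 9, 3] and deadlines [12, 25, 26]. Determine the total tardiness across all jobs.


Sort by due date (EDD order): [(5, 12), (9, 25), (3, 26)]
Compute completion times and tardiness:
  Job 1: p=5, d=12, C=5, tardiness=max(0,5-12)=0
  Job 2: p=9, d=25, C=14, tardiness=max(0,14-25)=0
  Job 3: p=3, d=26, C=17, tardiness=max(0,17-26)=0
Total tardiness = 0

0


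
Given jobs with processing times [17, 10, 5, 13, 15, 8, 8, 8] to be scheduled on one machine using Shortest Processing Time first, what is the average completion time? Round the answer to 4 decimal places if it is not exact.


Sort jobs by processing time (SPT order): [5, 8, 8, 8, 10, 13, 15, 17]
Compute completion times sequentially:
  Job 1: processing = 5, completes at 5
  Job 2: processing = 8, completes at 13
  Job 3: processing = 8, completes at 21
  Job 4: processing = 8, completes at 29
  Job 5: processing = 10, completes at 39
  Job 6: processing = 13, completes at 52
  Job 7: processing = 15, completes at 67
  Job 8: processing = 17, completes at 84
Sum of completion times = 310
Average completion time = 310/8 = 38.75

38.75


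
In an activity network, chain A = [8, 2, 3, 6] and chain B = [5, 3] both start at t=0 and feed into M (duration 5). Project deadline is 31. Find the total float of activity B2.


Forward pass: ES(B2) = sum of predecessors on chain B = 5
EF = ES + duration = 5 + 3 = 8
Backward pass: LF(M) = deadline = 31; LS(M) = 31 - 5 = 26
LF(B2) = LS(M) - sum(successors on chain B) = 26 - 0 = 26
LS = LF - duration = 26 - 3 = 23
Total float = LS - ES = 23 - 5 = 18

18


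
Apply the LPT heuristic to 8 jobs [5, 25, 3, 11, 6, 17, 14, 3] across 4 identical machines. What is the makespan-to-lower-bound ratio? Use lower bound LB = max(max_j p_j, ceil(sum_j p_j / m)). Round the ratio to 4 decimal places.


LPT order: [25, 17, 14, 11, 6, 5, 3, 3]
Machine loads after assignment: [25, 20, 19, 20]
LPT makespan = 25
Lower bound = max(max_job, ceil(total/4)) = max(25, 21) = 25
Ratio = 25 / 25 = 1.0

1.0


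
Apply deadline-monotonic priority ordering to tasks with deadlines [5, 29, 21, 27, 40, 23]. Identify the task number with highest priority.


Sort tasks by relative deadline (ascending):
  Task 1: deadline = 5
  Task 3: deadline = 21
  Task 6: deadline = 23
  Task 4: deadline = 27
  Task 2: deadline = 29
  Task 5: deadline = 40
Priority order (highest first): [1, 3, 6, 4, 2, 5]
Highest priority task = 1

1


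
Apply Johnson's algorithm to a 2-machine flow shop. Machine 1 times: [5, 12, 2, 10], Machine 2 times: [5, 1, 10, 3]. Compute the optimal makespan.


Apply Johnson's rule:
  Group 1 (a <= b): [(3, 2, 10), (1, 5, 5)]
  Group 2 (a > b): [(4, 10, 3), (2, 12, 1)]
Optimal job order: [3, 1, 4, 2]
Schedule:
  Job 3: M1 done at 2, M2 done at 12
  Job 1: M1 done at 7, M2 done at 17
  Job 4: M1 done at 17, M2 done at 20
  Job 2: M1 done at 29, M2 done at 30
Makespan = 30

30


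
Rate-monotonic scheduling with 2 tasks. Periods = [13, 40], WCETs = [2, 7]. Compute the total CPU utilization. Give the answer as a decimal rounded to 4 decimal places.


Compute individual utilizations (exact fractions):
  Task 1: C/T = 2/13 (approx. 0.1538)
  Task 2: C/T = 7/40 (approx. 0.175)
Total utilization U = 2/13 + 7/40 = 171/520
Rounded to 4 decimal places: U = 0.3288
RM (Liu & Layland) bound for 2 tasks = 0.828427; compare with U = 171/520 (approx. 0.328846)
U <= bound, so schedulable by RM sufficient condition.

0.3288


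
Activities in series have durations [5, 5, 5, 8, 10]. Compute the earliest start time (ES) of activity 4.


Activity 4 starts after activities 1 through 3 complete.
Predecessor durations: [5, 5, 5]
ES = 5 + 5 + 5 = 15

15


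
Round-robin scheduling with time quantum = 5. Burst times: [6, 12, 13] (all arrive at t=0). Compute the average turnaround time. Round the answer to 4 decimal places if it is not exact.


Time quantum = 5
Execution trace:
  J1 runs 5 units, time = 5
  J2 runs 5 units, time = 10
  J3 runs 5 units, time = 15
  J1 runs 1 units, time = 16
  J2 runs 5 units, time = 21
  J3 runs 5 units, time = 26
  J2 runs 2 units, time = 28
  J3 runs 3 units, time = 31
Finish times: [16, 28, 31]
Average turnaround = 75/3 = 25.0

25.0


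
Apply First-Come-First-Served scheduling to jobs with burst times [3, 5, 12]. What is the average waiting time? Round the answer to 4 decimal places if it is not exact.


FCFS order (as given): [3, 5, 12]
Waiting times:
  Job 1: wait = 0
  Job 2: wait = 3
  Job 3: wait = 8
Sum of waiting times = 11
Average waiting time = 11/3 = 3.6667

3.6667


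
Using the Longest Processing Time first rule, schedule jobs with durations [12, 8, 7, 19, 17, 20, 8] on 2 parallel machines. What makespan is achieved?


Sort jobs in decreasing order (LPT): [20, 19, 17, 12, 8, 8, 7]
Assign each job to the least loaded machine:
  Machine 1: jobs [20, 12, 8, 7], load = 47
  Machine 2: jobs [19, 17, 8], load = 44
Makespan = max load = 47

47


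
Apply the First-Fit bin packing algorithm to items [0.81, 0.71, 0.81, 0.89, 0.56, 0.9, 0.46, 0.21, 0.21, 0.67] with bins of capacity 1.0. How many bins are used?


Place items sequentially using First-Fit:
  Item 0.81 -> new Bin 1
  Item 0.71 -> new Bin 2
  Item 0.81 -> new Bin 3
  Item 0.89 -> new Bin 4
  Item 0.56 -> new Bin 5
  Item 0.9 -> new Bin 6
  Item 0.46 -> new Bin 7
  Item 0.21 -> Bin 2 (now 0.92)
  Item 0.21 -> Bin 5 (now 0.77)
  Item 0.67 -> new Bin 8
Total bins used = 8

8


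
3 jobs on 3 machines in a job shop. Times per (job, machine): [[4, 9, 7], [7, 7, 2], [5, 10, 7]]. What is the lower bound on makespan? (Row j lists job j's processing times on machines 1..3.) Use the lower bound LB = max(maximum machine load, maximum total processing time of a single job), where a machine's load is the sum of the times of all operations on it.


Machine loads:
  Machine 1: 4 + 7 + 5 = 16
  Machine 2: 9 + 7 + 10 = 26
  Machine 3: 7 + 2 + 7 = 16
Max machine load = 26
Job totals:
  Job 1: 20
  Job 2: 16
  Job 3: 22
Max job total = 22
Lower bound = max(26, 22) = 26

26


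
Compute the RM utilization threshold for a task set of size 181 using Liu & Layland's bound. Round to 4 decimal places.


Compute 2^(1/181) = 1.0038368845
Subtract 1: 1.0038368845 - 1 = 0.0038368845
Multiply by n: 181 * 0.0038368845 = 0.6944760945
Round to 4 dp: 0.6945

0.6945


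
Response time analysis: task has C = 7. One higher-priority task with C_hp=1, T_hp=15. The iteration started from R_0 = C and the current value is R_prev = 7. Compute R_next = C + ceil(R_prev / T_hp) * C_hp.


R_next = C + ceil(R_prev / T_hp) * C_hp
ceil(7 / 15) = ceil(0.4667) = 1
Interference = 1 * 1 = 1
R_next = 7 + 1 = 8

8


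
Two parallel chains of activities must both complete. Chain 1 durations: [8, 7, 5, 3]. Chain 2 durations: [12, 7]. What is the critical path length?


Path A total = 8 + 7 + 5 + 3 = 23
Path B total = 12 + 7 = 19
Critical path = longest path = max(23, 19) = 23

23


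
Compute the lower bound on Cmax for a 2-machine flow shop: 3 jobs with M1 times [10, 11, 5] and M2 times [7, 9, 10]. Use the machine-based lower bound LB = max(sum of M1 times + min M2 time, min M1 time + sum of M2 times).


LB1 = sum(M1 times) + min(M2 times) = 26 + 7 = 33
LB2 = min(M1 times) + sum(M2 times) = 5 + 26 = 31
Lower bound = max(LB1, LB2) = max(33, 31) = 33

33


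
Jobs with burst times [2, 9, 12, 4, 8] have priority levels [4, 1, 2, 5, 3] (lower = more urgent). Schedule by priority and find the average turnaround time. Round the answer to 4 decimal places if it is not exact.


Sort by priority (ascending = highest first):
Order: [(1, 9), (2, 12), (3, 8), (4, 2), (5, 4)]
Completion times:
  Priority 1, burst=9, C=9
  Priority 2, burst=12, C=21
  Priority 3, burst=8, C=29
  Priority 4, burst=2, C=31
  Priority 5, burst=4, C=35
Average turnaround = 125/5 = 25.0

25.0


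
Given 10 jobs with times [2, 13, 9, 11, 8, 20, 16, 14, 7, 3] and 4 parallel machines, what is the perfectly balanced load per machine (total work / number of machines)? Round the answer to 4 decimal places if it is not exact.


Total processing time = 2 + 13 + 9 + 11 + 8 + 20 + 16 + 14 + 7 + 3 = 103
Number of machines = 4
Ideal balanced load = 103 / 4 = 25.75

25.75


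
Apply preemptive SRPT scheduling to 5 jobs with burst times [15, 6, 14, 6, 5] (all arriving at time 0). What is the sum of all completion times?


Since all jobs arrive at t=0, SRPT equals SPT ordering.
SPT order: [5, 6, 6, 14, 15]
Completion times:
  Job 1: p=5, C=5
  Job 2: p=6, C=11
  Job 3: p=6, C=17
  Job 4: p=14, C=31
  Job 5: p=15, C=46
Total completion time = 5 + 11 + 17 + 31 + 46 = 110

110


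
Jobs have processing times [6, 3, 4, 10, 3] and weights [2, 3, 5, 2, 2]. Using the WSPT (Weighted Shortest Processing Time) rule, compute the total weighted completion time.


Compute p/w ratios and sort ascending (WSPT): [(4, 5), (3, 3), (3, 2), (6, 2), (10, 2)]
Compute weighted completion times:
  Job (p=4,w=5): C=4, w*C=5*4=20
  Job (p=3,w=3): C=7, w*C=3*7=21
  Job (p=3,w=2): C=10, w*C=2*10=20
  Job (p=6,w=2): C=16, w*C=2*16=32
  Job (p=10,w=2): C=26, w*C=2*26=52
Total weighted completion time = 145

145


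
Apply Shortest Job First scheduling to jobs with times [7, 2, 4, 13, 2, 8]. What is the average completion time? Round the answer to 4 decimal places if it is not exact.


SJF order (ascending): [2, 2, 4, 7, 8, 13]
Completion times:
  Job 1: burst=2, C=2
  Job 2: burst=2, C=4
  Job 3: burst=4, C=8
  Job 4: burst=7, C=15
  Job 5: burst=8, C=23
  Job 6: burst=13, C=36
Average completion = 88/6 = 14.6667

14.6667


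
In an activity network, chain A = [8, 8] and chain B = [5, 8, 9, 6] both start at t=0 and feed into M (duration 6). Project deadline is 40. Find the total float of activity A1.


Forward pass: ES(A1) = sum of predecessors on chain A = 0
EF = ES + duration = 0 + 8 = 8
Backward pass: LF(M) = deadline = 40; LS(M) = 40 - 6 = 34
LF(A1) = LS(M) - sum(successors on chain A) = 34 - 8 = 26
LS = LF - duration = 26 - 8 = 18
Total float = LS - ES = 18 - 0 = 18

18


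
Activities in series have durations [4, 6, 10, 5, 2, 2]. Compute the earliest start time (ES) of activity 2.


Activity 2 starts after activities 1 through 1 complete.
Predecessor durations: [4]
ES = 4 = 4

4


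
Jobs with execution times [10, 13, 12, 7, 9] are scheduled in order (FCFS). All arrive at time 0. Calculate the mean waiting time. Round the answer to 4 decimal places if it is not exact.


FCFS order (as given): [10, 13, 12, 7, 9]
Waiting times:
  Job 1: wait = 0
  Job 2: wait = 10
  Job 3: wait = 23
  Job 4: wait = 35
  Job 5: wait = 42
Sum of waiting times = 110
Average waiting time = 110/5 = 22.0

22.0


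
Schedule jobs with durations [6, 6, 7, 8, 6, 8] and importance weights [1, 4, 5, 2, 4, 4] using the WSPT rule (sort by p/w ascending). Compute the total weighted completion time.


Compute p/w ratios and sort ascending (WSPT): [(7, 5), (6, 4), (6, 4), (8, 4), (8, 2), (6, 1)]
Compute weighted completion times:
  Job (p=7,w=5): C=7, w*C=5*7=35
  Job (p=6,w=4): C=13, w*C=4*13=52
  Job (p=6,w=4): C=19, w*C=4*19=76
  Job (p=8,w=4): C=27, w*C=4*27=108
  Job (p=8,w=2): C=35, w*C=2*35=70
  Job (p=6,w=1): C=41, w*C=1*41=41
Total weighted completion time = 382

382


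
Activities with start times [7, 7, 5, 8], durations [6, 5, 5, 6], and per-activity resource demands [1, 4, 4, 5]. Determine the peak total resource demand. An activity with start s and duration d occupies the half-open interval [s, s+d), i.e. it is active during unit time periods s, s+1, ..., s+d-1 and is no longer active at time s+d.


Each activity i is active on [start_i, start_i + duration_i).
Compute total resource usage per time slot:
  t=0: active resources = [], total = 0
  t=1: active resources = [], total = 0
  t=2: active resources = [], total = 0
  t=3: active resources = [], total = 0
  t=4: active resources = [], total = 0
  t=5: active resources = [4], total = 4
  t=6: active resources = [4], total = 4
  t=7: active resources = [1, 4, 4], total = 9
  t=8: active resources = [1, 4, 4, 5], total = 14
  t=9: active resources = [1, 4, 4, 5], total = 14
  t=10: active resources = [1, 4, 5], total = 10
  t=11: active resources = [1, 4, 5], total = 10
  t=12: active resources = [1, 5], total = 6
  t=13: active resources = [5], total = 5
Peak resource demand = 14

14


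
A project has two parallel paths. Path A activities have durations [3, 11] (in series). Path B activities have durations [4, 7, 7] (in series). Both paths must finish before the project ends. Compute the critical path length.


Path A total = 3 + 11 = 14
Path B total = 4 + 7 + 7 = 18
Critical path = longest path = max(14, 18) = 18

18


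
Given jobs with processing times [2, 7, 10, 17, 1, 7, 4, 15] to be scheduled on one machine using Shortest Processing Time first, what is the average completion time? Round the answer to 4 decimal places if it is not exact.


Sort jobs by processing time (SPT order): [1, 2, 4, 7, 7, 10, 15, 17]
Compute completion times sequentially:
  Job 1: processing = 1, completes at 1
  Job 2: processing = 2, completes at 3
  Job 3: processing = 4, completes at 7
  Job 4: processing = 7, completes at 14
  Job 5: processing = 7, completes at 21
  Job 6: processing = 10, completes at 31
  Job 7: processing = 15, completes at 46
  Job 8: processing = 17, completes at 63
Sum of completion times = 186
Average completion time = 186/8 = 23.25

23.25


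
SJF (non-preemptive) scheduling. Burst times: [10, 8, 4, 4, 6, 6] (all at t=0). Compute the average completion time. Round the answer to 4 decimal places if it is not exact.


SJF order (ascending): [4, 4, 6, 6, 8, 10]
Completion times:
  Job 1: burst=4, C=4
  Job 2: burst=4, C=8
  Job 3: burst=6, C=14
  Job 4: burst=6, C=20
  Job 5: burst=8, C=28
  Job 6: burst=10, C=38
Average completion = 112/6 = 18.6667

18.6667


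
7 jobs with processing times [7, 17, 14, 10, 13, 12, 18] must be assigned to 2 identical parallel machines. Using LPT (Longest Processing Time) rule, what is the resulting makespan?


Sort jobs in decreasing order (LPT): [18, 17, 14, 13, 12, 10, 7]
Assign each job to the least loaded machine:
  Machine 1: jobs [18, 13, 12], load = 43
  Machine 2: jobs [17, 14, 10, 7], load = 48
Makespan = max load = 48

48


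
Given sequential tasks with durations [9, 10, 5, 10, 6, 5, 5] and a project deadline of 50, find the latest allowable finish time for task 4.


LF(activity 4) = deadline - sum of successor durations
Successors: activities 5 through 7 with durations [6, 5, 5]
Sum of successor durations = 16
LF = 50 - 16 = 34

34


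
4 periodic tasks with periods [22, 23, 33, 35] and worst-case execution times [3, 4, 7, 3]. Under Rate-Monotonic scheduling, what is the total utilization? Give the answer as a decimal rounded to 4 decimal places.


Compute individual utilizations (exact fractions):
  Task 1: C/T = 3/22 (approx. 0.1364)
  Task 2: C/T = 4/23 (approx. 0.1739)
  Task 3: C/T = 7/33 (approx. 0.2121)
  Task 4: C/T = 3/35 (approx. 0.0857)
Total utilization U = 3/22 + 4/23 + 7/33 + 3/35 = 32309/53130
Rounded to 4 decimal places: U = 0.6081
RM (Liu & Layland) bound for 4 tasks = 0.756828; compare with U = 32309/53130 (approx. 0.608112)
U <= bound, so schedulable by RM sufficient condition.

0.6081


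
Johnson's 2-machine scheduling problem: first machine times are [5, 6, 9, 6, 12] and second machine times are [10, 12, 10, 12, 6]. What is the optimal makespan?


Apply Johnson's rule:
  Group 1 (a <= b): [(1, 5, 10), (2, 6, 12), (4, 6, 12), (3, 9, 10)]
  Group 2 (a > b): [(5, 12, 6)]
Optimal job order: [1, 2, 4, 3, 5]
Schedule:
  Job 1: M1 done at 5, M2 done at 15
  Job 2: M1 done at 11, M2 done at 27
  Job 4: M1 done at 17, M2 done at 39
  Job 3: M1 done at 26, M2 done at 49
  Job 5: M1 done at 38, M2 done at 55
Makespan = 55

55


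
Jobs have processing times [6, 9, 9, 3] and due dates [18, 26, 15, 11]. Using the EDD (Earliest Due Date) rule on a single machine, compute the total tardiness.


Sort by due date (EDD order): [(3, 11), (9, 15), (6, 18), (9, 26)]
Compute completion times and tardiness:
  Job 1: p=3, d=11, C=3, tardiness=max(0,3-11)=0
  Job 2: p=9, d=15, C=12, tardiness=max(0,12-15)=0
  Job 3: p=6, d=18, C=18, tardiness=max(0,18-18)=0
  Job 4: p=9, d=26, C=27, tardiness=max(0,27-26)=1
Total tardiness = 1

1


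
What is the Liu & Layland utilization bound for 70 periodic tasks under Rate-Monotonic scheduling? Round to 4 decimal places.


Compute 2^(1/70) = 1.0099512906
Subtract 1: 1.0099512906 - 1 = 0.0099512906
Multiply by n: 70 * 0.0099512906 = 0.6965903420
Round to 4 dp: 0.6966

0.6966


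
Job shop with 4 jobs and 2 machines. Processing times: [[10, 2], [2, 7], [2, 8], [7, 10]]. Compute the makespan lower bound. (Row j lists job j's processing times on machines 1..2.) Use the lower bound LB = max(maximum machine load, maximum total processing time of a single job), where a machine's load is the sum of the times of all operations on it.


Machine loads:
  Machine 1: 10 + 2 + 2 + 7 = 21
  Machine 2: 2 + 7 + 8 + 10 = 27
Max machine load = 27
Job totals:
  Job 1: 12
  Job 2: 9
  Job 3: 10
  Job 4: 17
Max job total = 17
Lower bound = max(27, 17) = 27

27


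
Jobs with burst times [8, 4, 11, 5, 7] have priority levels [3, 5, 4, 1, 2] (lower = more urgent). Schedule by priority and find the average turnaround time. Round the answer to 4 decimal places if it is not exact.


Sort by priority (ascending = highest first):
Order: [(1, 5), (2, 7), (3, 8), (4, 11), (5, 4)]
Completion times:
  Priority 1, burst=5, C=5
  Priority 2, burst=7, C=12
  Priority 3, burst=8, C=20
  Priority 4, burst=11, C=31
  Priority 5, burst=4, C=35
Average turnaround = 103/5 = 20.6

20.6


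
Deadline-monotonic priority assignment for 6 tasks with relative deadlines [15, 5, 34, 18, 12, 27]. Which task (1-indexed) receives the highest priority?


Sort tasks by relative deadline (ascending):
  Task 2: deadline = 5
  Task 5: deadline = 12
  Task 1: deadline = 15
  Task 4: deadline = 18
  Task 6: deadline = 27
  Task 3: deadline = 34
Priority order (highest first): [2, 5, 1, 4, 6, 3]
Highest priority task = 2

2


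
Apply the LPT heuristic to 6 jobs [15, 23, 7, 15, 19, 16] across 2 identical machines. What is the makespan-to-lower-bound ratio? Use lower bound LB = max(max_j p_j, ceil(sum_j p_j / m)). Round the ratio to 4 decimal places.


LPT order: [23, 19, 16, 15, 15, 7]
Machine loads after assignment: [45, 50]
LPT makespan = 50
Lower bound = max(max_job, ceil(total/2)) = max(23, 48) = 48
Ratio = 50 / 48 = 1.0417

1.0417


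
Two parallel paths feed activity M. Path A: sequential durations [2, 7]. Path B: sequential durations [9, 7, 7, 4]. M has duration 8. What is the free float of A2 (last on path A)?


ES(A2) = sum of predecessors on chain A = 2
EF(A2) = ES + duration = 2 + 7 = 9
Successor of A2 is M. ES(M) = max(sum(A), sum(B)) = max(9, 27) = 27
Free float = ES(successor) - EF(current) = 27 - 9 = 18

18


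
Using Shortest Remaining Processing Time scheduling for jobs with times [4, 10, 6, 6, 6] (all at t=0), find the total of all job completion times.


Since all jobs arrive at t=0, SRPT equals SPT ordering.
SPT order: [4, 6, 6, 6, 10]
Completion times:
  Job 1: p=4, C=4
  Job 2: p=6, C=10
  Job 3: p=6, C=16
  Job 4: p=6, C=22
  Job 5: p=10, C=32
Total completion time = 4 + 10 + 16 + 22 + 32 = 84

84


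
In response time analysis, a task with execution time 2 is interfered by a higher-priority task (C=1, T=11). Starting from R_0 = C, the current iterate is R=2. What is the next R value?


R_next = C + ceil(R_prev / T_hp) * C_hp
ceil(2 / 11) = ceil(0.1818) = 1
Interference = 1 * 1 = 1
R_next = 2 + 1 = 3

3


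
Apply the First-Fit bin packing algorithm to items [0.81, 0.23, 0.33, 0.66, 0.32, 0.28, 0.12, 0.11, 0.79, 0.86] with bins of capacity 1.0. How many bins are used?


Place items sequentially using First-Fit:
  Item 0.81 -> new Bin 1
  Item 0.23 -> new Bin 2
  Item 0.33 -> Bin 2 (now 0.56)
  Item 0.66 -> new Bin 3
  Item 0.32 -> Bin 2 (now 0.88)
  Item 0.28 -> Bin 3 (now 0.94)
  Item 0.12 -> Bin 1 (now 0.93)
  Item 0.11 -> Bin 2 (now 0.99)
  Item 0.79 -> new Bin 4
  Item 0.86 -> new Bin 5
Total bins used = 5

5


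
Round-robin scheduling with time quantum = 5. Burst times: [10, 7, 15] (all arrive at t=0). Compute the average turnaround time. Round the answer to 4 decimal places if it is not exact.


Time quantum = 5
Execution trace:
  J1 runs 5 units, time = 5
  J2 runs 5 units, time = 10
  J3 runs 5 units, time = 15
  J1 runs 5 units, time = 20
  J2 runs 2 units, time = 22
  J3 runs 5 units, time = 27
  J3 runs 5 units, time = 32
Finish times: [20, 22, 32]
Average turnaround = 74/3 = 24.6667

24.6667


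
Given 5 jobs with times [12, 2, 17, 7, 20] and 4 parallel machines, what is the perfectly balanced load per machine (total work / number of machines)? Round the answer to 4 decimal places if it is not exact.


Total processing time = 12 + 2 + 17 + 7 + 20 = 58
Number of machines = 4
Ideal balanced load = 58 / 4 = 14.5

14.5


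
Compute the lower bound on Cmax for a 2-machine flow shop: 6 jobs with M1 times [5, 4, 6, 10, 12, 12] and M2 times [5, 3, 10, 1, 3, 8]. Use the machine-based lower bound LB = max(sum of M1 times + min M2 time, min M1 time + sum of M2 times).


LB1 = sum(M1 times) + min(M2 times) = 49 + 1 = 50
LB2 = min(M1 times) + sum(M2 times) = 4 + 30 = 34
Lower bound = max(LB1, LB2) = max(50, 34) = 50

50


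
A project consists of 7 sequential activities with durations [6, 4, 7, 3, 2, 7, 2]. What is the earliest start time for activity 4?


Activity 4 starts after activities 1 through 3 complete.
Predecessor durations: [6, 4, 7]
ES = 6 + 4 + 7 = 17

17


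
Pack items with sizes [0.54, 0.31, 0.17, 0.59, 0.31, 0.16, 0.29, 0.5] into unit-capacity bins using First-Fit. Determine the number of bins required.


Place items sequentially using First-Fit:
  Item 0.54 -> new Bin 1
  Item 0.31 -> Bin 1 (now 0.85)
  Item 0.17 -> new Bin 2
  Item 0.59 -> Bin 2 (now 0.76)
  Item 0.31 -> new Bin 3
  Item 0.16 -> Bin 2 (now 0.92)
  Item 0.29 -> Bin 3 (now 0.6)
  Item 0.5 -> new Bin 4
Total bins used = 4

4


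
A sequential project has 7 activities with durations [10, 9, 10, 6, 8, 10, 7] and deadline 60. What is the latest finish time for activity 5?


LF(activity 5) = deadline - sum of successor durations
Successors: activities 6 through 7 with durations [10, 7]
Sum of successor durations = 17
LF = 60 - 17 = 43

43


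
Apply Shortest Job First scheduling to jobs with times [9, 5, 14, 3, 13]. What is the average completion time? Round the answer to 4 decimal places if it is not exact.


SJF order (ascending): [3, 5, 9, 13, 14]
Completion times:
  Job 1: burst=3, C=3
  Job 2: burst=5, C=8
  Job 3: burst=9, C=17
  Job 4: burst=13, C=30
  Job 5: burst=14, C=44
Average completion = 102/5 = 20.4

20.4


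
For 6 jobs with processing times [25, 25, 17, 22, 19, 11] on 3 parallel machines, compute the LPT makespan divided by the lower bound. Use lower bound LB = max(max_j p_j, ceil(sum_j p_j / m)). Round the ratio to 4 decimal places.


LPT order: [25, 25, 22, 19, 17, 11]
Machine loads after assignment: [42, 36, 41]
LPT makespan = 42
Lower bound = max(max_job, ceil(total/3)) = max(25, 40) = 40
Ratio = 42 / 40 = 1.05

1.05


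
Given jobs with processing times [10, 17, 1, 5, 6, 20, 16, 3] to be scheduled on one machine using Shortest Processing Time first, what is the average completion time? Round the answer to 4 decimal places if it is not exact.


Sort jobs by processing time (SPT order): [1, 3, 5, 6, 10, 16, 17, 20]
Compute completion times sequentially:
  Job 1: processing = 1, completes at 1
  Job 2: processing = 3, completes at 4
  Job 3: processing = 5, completes at 9
  Job 4: processing = 6, completes at 15
  Job 5: processing = 10, completes at 25
  Job 6: processing = 16, completes at 41
  Job 7: processing = 17, completes at 58
  Job 8: processing = 20, completes at 78
Sum of completion times = 231
Average completion time = 231/8 = 28.875

28.875


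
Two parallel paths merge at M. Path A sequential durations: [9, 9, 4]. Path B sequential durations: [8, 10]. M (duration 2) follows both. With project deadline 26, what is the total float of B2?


Forward pass: ES(B2) = sum of predecessors on chain B = 8
EF = ES + duration = 8 + 10 = 18
Backward pass: LF(M) = deadline = 26; LS(M) = 26 - 2 = 24
LF(B2) = LS(M) - sum(successors on chain B) = 24 - 0 = 24
LS = LF - duration = 24 - 10 = 14
Total float = LS - ES = 14 - 8 = 6

6


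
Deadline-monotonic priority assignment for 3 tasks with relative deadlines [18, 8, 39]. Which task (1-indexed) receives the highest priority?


Sort tasks by relative deadline (ascending):
  Task 2: deadline = 8
  Task 1: deadline = 18
  Task 3: deadline = 39
Priority order (highest first): [2, 1, 3]
Highest priority task = 2

2


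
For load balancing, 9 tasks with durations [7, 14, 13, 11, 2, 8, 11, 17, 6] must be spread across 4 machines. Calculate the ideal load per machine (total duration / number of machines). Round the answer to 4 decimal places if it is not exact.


Total processing time = 7 + 14 + 13 + 11 + 2 + 8 + 11 + 17 + 6 = 89
Number of machines = 4
Ideal balanced load = 89 / 4 = 22.25

22.25


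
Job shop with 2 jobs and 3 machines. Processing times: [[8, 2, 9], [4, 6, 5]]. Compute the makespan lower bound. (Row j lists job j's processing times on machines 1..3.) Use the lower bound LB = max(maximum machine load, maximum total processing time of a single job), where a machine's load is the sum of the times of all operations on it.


Machine loads:
  Machine 1: 8 + 4 = 12
  Machine 2: 2 + 6 = 8
  Machine 3: 9 + 5 = 14
Max machine load = 14
Job totals:
  Job 1: 19
  Job 2: 15
Max job total = 19
Lower bound = max(14, 19) = 19

19


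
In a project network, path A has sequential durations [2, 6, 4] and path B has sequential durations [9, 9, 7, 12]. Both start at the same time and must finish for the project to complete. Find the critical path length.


Path A total = 2 + 6 + 4 = 12
Path B total = 9 + 9 + 7 + 12 = 37
Critical path = longest path = max(12, 37) = 37

37


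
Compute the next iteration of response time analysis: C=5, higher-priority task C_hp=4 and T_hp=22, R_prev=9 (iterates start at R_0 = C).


R_next = C + ceil(R_prev / T_hp) * C_hp
ceil(9 / 22) = ceil(0.4091) = 1
Interference = 1 * 4 = 4
R_next = 5 + 4 = 9
R_next = R_prev, so the iteration has converged (response time = 9).

9


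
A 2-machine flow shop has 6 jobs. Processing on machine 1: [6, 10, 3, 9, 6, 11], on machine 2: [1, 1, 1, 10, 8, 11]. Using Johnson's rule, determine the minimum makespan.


Apply Johnson's rule:
  Group 1 (a <= b): [(5, 6, 8), (4, 9, 10), (6, 11, 11)]
  Group 2 (a > b): [(1, 6, 1), (2, 10, 1), (3, 3, 1)]
Optimal job order: [5, 4, 6, 1, 2, 3]
Schedule:
  Job 5: M1 done at 6, M2 done at 14
  Job 4: M1 done at 15, M2 done at 25
  Job 6: M1 done at 26, M2 done at 37
  Job 1: M1 done at 32, M2 done at 38
  Job 2: M1 done at 42, M2 done at 43
  Job 3: M1 done at 45, M2 done at 46
Makespan = 46

46


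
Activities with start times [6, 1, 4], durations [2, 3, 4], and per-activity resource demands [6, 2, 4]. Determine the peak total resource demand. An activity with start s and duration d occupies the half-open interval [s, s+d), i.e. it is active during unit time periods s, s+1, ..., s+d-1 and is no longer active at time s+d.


Each activity i is active on [start_i, start_i + duration_i).
Compute total resource usage per time slot:
  t=0: active resources = [], total = 0
  t=1: active resources = [2], total = 2
  t=2: active resources = [2], total = 2
  t=3: active resources = [2], total = 2
  t=4: active resources = [4], total = 4
  t=5: active resources = [4], total = 4
  t=6: active resources = [6, 4], total = 10
  t=7: active resources = [6, 4], total = 10
Peak resource demand = 10

10


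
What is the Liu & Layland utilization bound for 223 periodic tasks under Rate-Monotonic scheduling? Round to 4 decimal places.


Compute 2^(1/223) = 1.0031131190
Subtract 1: 1.0031131190 - 1 = 0.0031131190
Multiply by n: 223 * 0.0031131190 = 0.6942255370
Round to 4 dp: 0.6942

0.6942


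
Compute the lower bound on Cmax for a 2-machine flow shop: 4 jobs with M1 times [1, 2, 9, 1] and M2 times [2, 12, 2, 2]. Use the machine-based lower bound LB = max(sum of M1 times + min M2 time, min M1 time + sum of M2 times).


LB1 = sum(M1 times) + min(M2 times) = 13 + 2 = 15
LB2 = min(M1 times) + sum(M2 times) = 1 + 18 = 19
Lower bound = max(LB1, LB2) = max(15, 19) = 19

19


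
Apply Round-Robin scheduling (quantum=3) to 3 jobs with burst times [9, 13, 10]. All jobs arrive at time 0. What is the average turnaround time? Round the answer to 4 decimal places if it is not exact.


Time quantum = 3
Execution trace:
  J1 runs 3 units, time = 3
  J2 runs 3 units, time = 6
  J3 runs 3 units, time = 9
  J1 runs 3 units, time = 12
  J2 runs 3 units, time = 15
  J3 runs 3 units, time = 18
  J1 runs 3 units, time = 21
  J2 runs 3 units, time = 24
  J3 runs 3 units, time = 27
  J2 runs 3 units, time = 30
  J3 runs 1 units, time = 31
  J2 runs 1 units, time = 32
Finish times: [21, 32, 31]
Average turnaround = 84/3 = 28.0

28.0
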